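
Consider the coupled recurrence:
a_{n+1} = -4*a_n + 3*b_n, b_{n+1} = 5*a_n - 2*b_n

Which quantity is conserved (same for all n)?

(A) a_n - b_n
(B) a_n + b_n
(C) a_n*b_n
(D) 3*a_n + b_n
B

Replace a_n by a_{n+1} = -4*a_n + 3*b_n and b_n by b_{n+1} = 5*a_n - 2*b_n in each option and simplify:
(A) a_n - b_n  ->  (-4*a_n + 3*b_n) - (5*a_n - 2*b_n) = -9*a_n + 5*b_n   [not conserved]
(B) a_n + b_n  ->  (-4*a_n + 3*b_n) + (5*a_n - 2*b_n) = a_n + b_n   [conserved]
(C) a_n*b_n  ->  (-4*a_n + 3*b_n)*(5*a_n - 2*b_n) = -20*a_n^2 + 23*a_n*b_n - 6*b_n^2   [not conserved]
(D) 3*a_n + b_n  ->  3*(-4*a_n + 3*b_n) + (5*a_n - 2*b_n) = -7*a_n + 7*b_n   [not conserved]

Only (B) a_n + b_n returns to itself after one step, so it is the conserved quantity.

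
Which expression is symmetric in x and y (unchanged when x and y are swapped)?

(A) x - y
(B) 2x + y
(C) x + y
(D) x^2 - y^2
C

A symmetric expression is unchanged when the variables are permuted; here the transformation to test is the swap (x, y) -> (y, x).
Substitute the transformed coordinates into each option and compare with the original:
(A) x - y  ->  (y) - (x) = -x + y   [differs from x - y: not invariant]
(B) 2x + y  ->  2(y) + (x) = x + 2y   [differs from 2x + y: not invariant]
(C) x + y  ->  (y) + (x) = x + y   [equals x + y: invariant]
(D) x^2 - y^2  ->  (y)^2 - (x)^2 = -x^2 + y^2   [differs from x^2 - y^2: not invariant]

Only option (C), x + y, is unchanged by the transformation.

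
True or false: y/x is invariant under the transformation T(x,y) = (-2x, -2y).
True

Substitute T(x,y) = (-2x, -2y) into the expression and compare with the original.

Original: y/x
After applying T: (-2y)/(-2x) = y/x

This is identical to the original y/x, so the expression is invariant.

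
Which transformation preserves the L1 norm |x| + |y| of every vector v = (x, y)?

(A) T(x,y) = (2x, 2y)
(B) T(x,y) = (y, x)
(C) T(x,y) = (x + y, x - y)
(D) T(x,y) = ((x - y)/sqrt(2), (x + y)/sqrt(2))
B

A transformation preserves a norm if ||T(v)|| = ||v|| for every v; a single vector where the norm changes rules an option out.

(A) T(x,y) = (2x, 2y): v = (1, 0) has norm |1| + |0| = 1, but T(v) = (2, 0) has norm 2 -- not preserved.
(B) T(x,y) = (y, x): preserves the norm -- it only permutes the coordinates and/or flips signs, which leaves |x| + |y| unchanged.
(C) T(x,y) = (x + y, x - y): v = (1, 0) has norm |1| + |0| = 1, but T(v) = (1, 1) has norm 2 -- not preserved.
(D) T(x,y) = ((x - y)/sqrt(2), (x + y)/sqrt(2)): v = (1, 0) has norm |1| + |0| = 1, but T(v) = (sqrt(2)/2, sqrt(2)/2) has norm sqrt(2) -- not preserved.

Therefore the answer is (B).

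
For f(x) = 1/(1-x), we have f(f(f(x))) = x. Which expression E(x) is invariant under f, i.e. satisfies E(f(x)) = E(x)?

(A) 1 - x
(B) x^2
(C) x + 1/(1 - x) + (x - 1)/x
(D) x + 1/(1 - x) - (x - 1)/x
C

Replace x by f(x) = 1/(1 - x) in each option and simplify. As a quick numerical cross-check, also compare E(5) with E(f(5)) = E(-1/4).

(A) 1 - x  ->  1 - (1/(1 - x)) = x/(x - 1); check: E(5) = -4 but E(-1/4) = 5/4.   [not invariant]
(B) x^2  ->  (1/(1 - x))^2 = (x - 1)^(-2); check: E(5) = 25 but E(-1/4) = 1/16.   [not invariant]
(C) x + 1/(1 - x) + (x - 1)/x  ->  (1/(1 - x)) + 1/(1 - (1/(1 - x))) + ((1/(1 - x)) - 1)/(1/(1 - x)), which simplifies back to x + 1/(1 - x) + (x - 1)/x; check: E(5) = 111/20, E(-1/4) = 111/20.   [invariant]
(D) x + 1/(1 - x) - (x - 1)/x  ->  (1/(1 - x)) + 1/(1 - (1/(1 - x))) - ((1/(1 - x)) - 1)/(1/(1 - x)) = (x^2(1 - x) - x + (x - 1)^2)/(x(x - 1)); check: E(5) = 79/20 but E(-1/4) = -89/20.   [not invariant]

Only (C) is unchanged. Indeed f(f(x)) = 1/(1 - 1/(1-x)) = (1-x)/(-x) = (x-1)/x, so E(x) = x + f(x) + f(f(x)) is the sum over the whole 3-cycle; applying f just permutes the three terms cyclically (x -> f(x) -> f(f(x)) -> x), leaving the sum unchanged.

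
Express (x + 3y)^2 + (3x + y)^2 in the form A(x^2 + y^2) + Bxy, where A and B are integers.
10(x^2 + y^2) + 12xy

Expanding: (x + 3y)^2 = x^2 + 6xy + 9y^2
(3x + y)^2 = 9x^2 + 6xy + y^2
Sum = (1+9)(x^2+y^2) + 12xy = 10(x^2 + y^2) + 12xy
This is symmetric in x and y.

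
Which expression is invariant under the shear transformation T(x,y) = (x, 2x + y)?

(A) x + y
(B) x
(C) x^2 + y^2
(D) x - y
B

Under the shear T(x,y) = (x, 2x + y):
Substitute the transformed coordinates into each option and compare with the original:
(A) x + y  ->  (x) + (2x + y) = 3x + y   [differs from x + y: not invariant]
(B) x  ->  (x) = x   [equals x: invariant]
(C) x^2 + y^2  ->  (x)^2 + (2x + y)^2 = 5x^2 + 4xy + y^2   [differs from x^2 + y^2: not invariant]
(D) x - y  ->  (x) - (2x + y) = -x - y   [differs from x - y: not invariant]

Only option (B), x, is unchanged by the transformation.
A vertical shear moves points parallel to the y-axis, so the x-coordinate (and any function of x alone) is unchanged.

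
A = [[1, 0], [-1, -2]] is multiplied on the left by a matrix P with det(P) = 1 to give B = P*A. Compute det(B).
-2

By the multiplicative property of determinants, det(B) = det(P*A) = det(P) * det(A) = det(A),
so the determinant is invariant under multiplication by any determinant-1 matrix; we just need det(A).

det(A) = (1)(-2) - (0)(-1) = -2 - 0 = -2

Therefore det(B) = 1 * (-2) = -2.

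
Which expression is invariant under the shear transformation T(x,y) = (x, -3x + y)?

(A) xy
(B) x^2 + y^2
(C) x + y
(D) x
D

Under the shear T(x,y) = (x, -3x + y):
Substitute the transformed coordinates into each option and compare with the original:
(A) xy  ->  (x)(-3x + y) = -3x^2 + xy   [differs from xy: not invariant]
(B) x^2 + y^2  ->  (x)^2 + (-3x + y)^2 = 10x^2 - 6xy + y^2   [differs from x^2 + y^2: not invariant]
(C) x + y  ->  (x) + (-3x + y) = -2x + y   [differs from x + y: not invariant]
(D) x  ->  (x) = x   [equals x: invariant]

Only option (D), x, is unchanged by the transformation.
A vertical shear moves points parallel to the y-axis, so the x-coordinate (and any function of x alone) is unchanged.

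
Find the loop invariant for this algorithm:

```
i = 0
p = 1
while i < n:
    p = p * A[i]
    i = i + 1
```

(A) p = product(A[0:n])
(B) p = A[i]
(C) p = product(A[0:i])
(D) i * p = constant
C

A loop invariant must hold before the first iteration and be re-established by every execution of the body.

(C) p = product(A[0:i]): Initially i = 0 and p = 1 = product of the empty slice A[0:0]. If p = product(A[0:i]) holds at the top of an iteration, the body sets p to product(A[0:i]) * A[i] = product(A[0:i+1]) and then i to i+1, so the property is restored. At exit i = n, giving p = product(A[0:n]).

The other options fail:
(A) p = product(A[0:n]): false before the loop (p = 1, not the full product) -- it only becomes true at exit.
(B) p = A[i]: after the first iteration p = A[0] but i = 1; in general p is a product of several elements, not a single one.
(D) i * p = constant: initially i * p = 0, but after one iteration it is 1 * A[0], which is nonzero in general.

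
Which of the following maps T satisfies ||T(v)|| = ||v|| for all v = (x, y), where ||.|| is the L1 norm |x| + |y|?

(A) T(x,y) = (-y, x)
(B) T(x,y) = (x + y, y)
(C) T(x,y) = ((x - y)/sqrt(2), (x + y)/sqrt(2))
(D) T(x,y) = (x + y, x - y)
A

A transformation preserves a norm if ||T(v)|| = ||v|| for every v; a single vector where the norm changes rules an option out.

(A) T(x,y) = (-y, x): preserves the norm -- it only permutes the coordinates and/or flips signs, which leaves |x| + |y| unchanged.
(B) T(x,y) = (x + y, y): v = (0, 1) has norm |0| + |1| = 1, but T(v) = (1, 1) has norm 2 -- not preserved.
(C) T(x,y) = ((x - y)/sqrt(2), (x + y)/sqrt(2)): v = (1, 0) has norm |1| + |0| = 1, but T(v) = (sqrt(2)/2, sqrt(2)/2) has norm sqrt(2) -- not preserved.
(D) T(x,y) = (x + y, x - y): v = (1, 0) has norm |1| + |0| = 1, but T(v) = (1, 1) has norm 2 -- not preserved.

Therefore the answer is (A).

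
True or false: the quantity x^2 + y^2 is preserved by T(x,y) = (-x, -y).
True

Substitute T(x,y) = (-x, -y) into the expression and compare with the original.

Original: x^2 + y^2
After applying T: (-x)^2 + (-y)^2 = x^2 + y^2

This is identical to the original x^2 + y^2, so the expression is invariant.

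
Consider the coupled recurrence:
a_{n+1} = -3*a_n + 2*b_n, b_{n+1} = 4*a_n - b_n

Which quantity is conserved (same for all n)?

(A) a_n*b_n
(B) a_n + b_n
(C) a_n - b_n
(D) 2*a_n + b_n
B

Replace a_n by a_{n+1} = -3*a_n + 2*b_n and b_n by b_{n+1} = 4*a_n - b_n in each option and simplify:
(A) a_n*b_n  ->  (-3*a_n + 2*b_n)*(4*a_n - b_n) = -12*a_n^2 + 11*a_n*b_n - 2*b_n^2   [not conserved]
(B) a_n + b_n  ->  (-3*a_n + 2*b_n) + (4*a_n - b_n) = a_n + b_n   [conserved]
(C) a_n - b_n  ->  (-3*a_n + 2*b_n) - (4*a_n - b_n) = -7*a_n + 3*b_n   [not conserved]
(D) 2*a_n + b_n  ->  2*(-3*a_n + 2*b_n) + (4*a_n - b_n) = -2*a_n + 3*b_n   [not conserved]

Only (B) a_n + b_n returns to itself after one step, so it is the conserved quantity.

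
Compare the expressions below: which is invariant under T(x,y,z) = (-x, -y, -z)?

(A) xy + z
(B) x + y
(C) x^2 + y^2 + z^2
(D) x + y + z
C

Apply T(x,y,z) = (-x, -y, -z) to each option, i.e. replace (x, y, z) by the transformed coordinates.
Substitute the transformed coordinates into each option and compare with the original:
(A) xy + z  ->  (-x)(-y) + (-z) = xy - z   [differs from xy + z: not invariant]
(B) x + y  ->  (-x) + (-y) = -x - y   [differs from x + y: not invariant]
(C) x^2 + y^2 + z^2  ->  (-x)^2 + (-y)^2 + (-z)^2 = x^2 + y^2 + z^2   [equals x^2 + y^2 + z^2: invariant]
(D) x + y + z  ->  (-x) + (-y) + (-z) = -x - y - z   [differs from x + y + z: not invariant]

Only option (C), x^2 + y^2 + z^2, is unchanged by the transformation.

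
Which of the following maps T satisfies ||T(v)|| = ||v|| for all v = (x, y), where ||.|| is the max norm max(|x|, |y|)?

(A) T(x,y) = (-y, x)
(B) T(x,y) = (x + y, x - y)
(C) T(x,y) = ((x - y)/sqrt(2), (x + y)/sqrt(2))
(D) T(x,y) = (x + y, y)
A

A transformation preserves a norm if ||T(v)|| = ||v|| for every v; a single vector where the norm changes rules an option out.

(A) T(x,y) = (-y, x): preserves the norm -- it only permutes the coordinates and/or flips signs, which leaves max(|x|, |y|) unchanged.
(B) T(x,y) = (x + y, x - y): v = (1, 1) has norm max(|1|, |1|) = 1, but T(v) = (2, 0) has norm 2 -- not preserved.
(C) T(x,y) = ((x - y)/sqrt(2), (x + y)/sqrt(2)): v = (1, 0) has norm max(|1|, |0|) = 1, but T(v) = (sqrt(2)/2, sqrt(2)/2) has norm sqrt(2)/2 -- not preserved.
(D) T(x,y) = (x + y, y): v = (1, 1) has norm max(|1|, |1|) = 1, but T(v) = (2, 1) has norm 2 -- not preserved.

Therefore the answer is (A).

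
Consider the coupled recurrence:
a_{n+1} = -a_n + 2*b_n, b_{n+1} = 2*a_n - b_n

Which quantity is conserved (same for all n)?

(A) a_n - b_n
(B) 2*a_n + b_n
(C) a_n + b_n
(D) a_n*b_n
C

Replace a_n by a_{n+1} = -a_n + 2*b_n and b_n by b_{n+1} = 2*a_n - b_n in each option and simplify:
(A) a_n - b_n  ->  (-a_n + 2*b_n) - (2*a_n - b_n) = -3*a_n + 3*b_n   [not conserved]
(B) 2*a_n + b_n  ->  2*(-a_n + 2*b_n) + (2*a_n - b_n) = 3*b_n   [not conserved]
(C) a_n + b_n  ->  (-a_n + 2*b_n) + (2*a_n - b_n) = a_n + b_n   [conserved]
(D) a_n*b_n  ->  (-a_n + 2*b_n)*(2*a_n - b_n) = -2*a_n^2 + 5*a_n*b_n - 2*b_n^2   [not conserved]

Only (C) a_n + b_n returns to itself after one step, so it is the conserved quantity.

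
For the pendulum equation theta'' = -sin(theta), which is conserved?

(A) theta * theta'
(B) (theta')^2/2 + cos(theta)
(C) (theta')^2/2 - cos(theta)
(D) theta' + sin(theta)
C

A first integral I satisfies dI/dt = 0 along every solution. Differentiate each option and use the equation of motion:
(A) d/dt[theta * theta'] = (theta')^2 + theta theta'' = (theta')^2 - theta sin(theta), not identically 0
(B) d/dt[(theta')^2/2 + cos(theta)] = theta' theta'' - sin(theta) theta' = -2 theta' sin(theta), not identically 0
(C) d/dt[(theta')^2/2 - cos(theta)] = theta' theta'' + sin(theta) theta' = theta'(-sin(theta)) + theta' sin(theta) = 0
(D) d/dt[theta' + sin(theta)] = theta'' + cos(theta) theta' = -sin(theta) + theta' cos(theta), not identically 0

Only (C) has zero time-derivative. This is the total energy: kinetic (theta')^2/2 plus potential -cos(theta).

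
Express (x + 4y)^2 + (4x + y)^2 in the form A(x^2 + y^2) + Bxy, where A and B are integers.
17(x^2 + y^2) + 16xy

Expanding: (x + 4y)^2 = x^2 + 8xy + 16y^2
(4x + y)^2 = 16x^2 + 8xy + y^2
Sum = (1+16)(x^2+y^2) + 16xy = 17(x^2 + y^2) + 16xy
This is symmetric in x and y.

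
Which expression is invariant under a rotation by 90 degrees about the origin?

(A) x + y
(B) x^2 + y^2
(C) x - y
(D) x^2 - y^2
B

A rotation by 90 degrees sends (x, y) to (-y, x).
Substitute the transformed coordinates into each option and compare with the original:
(A) x + y  ->  (-y) + (x) = x - y   [differs from x + y: not invariant]
(B) x^2 + y^2  ->  (-y)^2 + (x)^2 = x^2 + y^2   [equals x^2 + y^2: invariant]
(C) x - y  ->  (-y) - (x) = -x - y   [differs from x - y: not invariant]
(D) x^2 - y^2  ->  (-y)^2 - (x)^2 = -x^2 + y^2   [differs from x^2 - y^2: not invariant]

Only option (B), x^2 + y^2, is unchanged by the transformation.
Geometrically, x^2 + y^2 is the squared distance from the origin, which every rotation about the origin preserves.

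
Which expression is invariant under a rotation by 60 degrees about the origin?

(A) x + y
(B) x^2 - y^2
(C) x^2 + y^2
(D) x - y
C

A rotation by 60 degrees sends (x, y) to (x/2 - sqrt(3)y/2, sqrt(3)x/2 + y/2).
Substitute the transformed coordinates into each option and compare with the original:
(A) x + y  ->  (x/2 - sqrt(3)y/2) + (sqrt(3)x/2 + y/2) = x/2 + sqrt(3)x/2 - sqrt(3)y/2 + y/2   [differs from x + y: not invariant]
(B) x^2 - y^2  ->  (x/2 - sqrt(3)y/2)^2 - (sqrt(3)x/2 + y/2)^2 = -x^2/2 - sqrt(3)xy + y^2/2   [differs from x^2 - y^2: not invariant]
(C) x^2 + y^2  ->  (x/2 - sqrt(3)y/2)^2 + (sqrt(3)x/2 + y/2)^2 = x^2 + y^2   [equals x^2 + y^2: invariant]
(D) x - y  ->  (x/2 - sqrt(3)y/2) - (sqrt(3)x/2 + y/2) = -sqrt(3)x/2 + x/2 - sqrt(3)y/2 - y/2   [differs from x - y: not invariant]

Only option (C), x^2 + y^2, is unchanged by the transformation.
Geometrically, x^2 + y^2 is the squared distance from the origin, which every rotation about the origin preserves.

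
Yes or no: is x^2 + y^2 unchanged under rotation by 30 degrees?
Yes

Applying rotation by 30 degrees: x' = x*cos(30 degrees) - y*sin(30 degrees) = sqrt(3)x/2 - y/2, y' = x*sin(30 degrees) + y*cos(30 degrees) = x/2 + sqrt(3)y/2

Substituting into x^2 + y^2:
(sqrt(3)x/2 - y/2)^2 + (x/2 + sqrt(3)y/2)^2
= x^2 + y^2

This equals the original expression x^2 + y^2, so it IS invariant.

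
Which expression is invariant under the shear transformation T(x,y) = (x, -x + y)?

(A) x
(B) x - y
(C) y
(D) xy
A

Under the shear T(x,y) = (x, -x + y):
Substitute the transformed coordinates into each option and compare with the original:
(A) x  ->  (x) = x   [equals x: invariant]
(B) x - y  ->  (x) - (-x + y) = 2x - y   [differs from x - y: not invariant]
(C) y  ->  (-x + y) = -x + y   [differs from y: not invariant]
(D) xy  ->  (x)(-x + y) = -x^2 + xy   [differs from xy: not invariant]

Only option (A), x, is unchanged by the transformation.
A vertical shear moves points parallel to the y-axis, so the x-coordinate (and any function of x alone) is unchanged.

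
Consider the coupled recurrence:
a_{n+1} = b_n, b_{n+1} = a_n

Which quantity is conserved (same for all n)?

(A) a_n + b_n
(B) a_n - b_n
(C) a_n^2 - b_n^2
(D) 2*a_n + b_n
A

Replace a_n by a_{n+1} = b_n and b_n by b_{n+1} = a_n in each option and simplify:
(A) a_n + b_n  ->  (b_n) + (a_n) = a_n + b_n   [conserved]
(B) a_n - b_n  ->  (b_n) - (a_n) = -a_n + b_n   [not conserved]
(C) a_n^2 - b_n^2  ->  (b_n)^2 - (a_n)^2 = -a_n^2 + b_n^2   [not conserved]
(D) 2*a_n + b_n  ->  2*(b_n) + (a_n) = a_n + 2*b_n   [not conserved]

Only (A) a_n + b_n returns to itself after one step, so it is the conserved quantity.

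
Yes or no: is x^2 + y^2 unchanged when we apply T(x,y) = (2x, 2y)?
No

Substitute T(x,y) = (2x, 2y) into the expression and compare with the original.

Original: x^2 + y^2
After applying T: (2x)^2 + (2y)^2 = 4x^2 + 4y^2

This differs from the original x^2 + y^2 (difference: 3x^2 + 3y^2), so the expression is NOT invariant.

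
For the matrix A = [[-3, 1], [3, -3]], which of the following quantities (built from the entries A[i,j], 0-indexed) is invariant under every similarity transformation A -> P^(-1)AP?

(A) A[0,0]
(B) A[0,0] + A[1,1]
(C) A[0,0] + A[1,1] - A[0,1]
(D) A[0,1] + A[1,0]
B

A[0,0] + A[1,1] is the trace of A. By the cyclic property of the trace, tr(P^(-1)AP) = tr(APP^(-1)) = tr(A), so it is the same for every matrix similar to A.

The other combinations are not similarity invariants. For example, take P = [[1, 2], [0, 1]] (det P = 1), so P^(-1) = [[1, -2], [0, 1]] and
B = P^(-1)AP = [[-9, -11], [3, 3]].
Evaluating each option on A and on B:
(A) A[0,0]: -3 for A, -9 for B -> changes
(B) A[0,0] + A[1,1]: -6 for A, -6 for B -> unchanged
(C) A[0,0] + A[1,1] - A[0,1]: -7 for A, 5 for B -> changes
(D) A[0,1] + A[1,0]: 4 for A, -8 for B -> changes

Only (B) A[0,0] + A[1,1] = -6 survives (and it does so for every P, not just this one), so it is the invariant.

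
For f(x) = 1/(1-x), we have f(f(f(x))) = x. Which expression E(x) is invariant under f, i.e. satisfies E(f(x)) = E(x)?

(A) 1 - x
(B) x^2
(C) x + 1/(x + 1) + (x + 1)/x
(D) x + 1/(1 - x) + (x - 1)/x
D

Replace x by f(x) = 1/(1 - x) in each option and simplify. As a quick numerical cross-check, also compare E(3) with E(f(3)) = E(-1/2).

(A) 1 - x  ->  1 - (1/(1 - x)) = x/(x - 1); check: E(3) = -2 but E(-1/2) = 3/2.   [not invariant]
(B) x^2  ->  (1/(1 - x))^2 = (x - 1)^(-2); check: E(3) = 9 but E(-1/2) = 1/4.   [not invariant]
(C) x + 1/(x + 1) + (x + 1)/x  ->  (1/(1 - x)) + 1/((1/(1 - x)) + 1) + ((1/(1 - x)) + 1)/(1/(1 - x)) = (-x^3 + 6x^2 - 11x + 7)/(x^2 - 3x + 2); check: E(3) = 55/12 but E(-1/2) = 1/2.   [not invariant]
(D) x + 1/(1 - x) + (x - 1)/x  ->  (1/(1 - x)) + 1/(1 - (1/(1 - x))) + ((1/(1 - x)) - 1)/(1/(1 - x)), which simplifies back to x + 1/(1 - x) + (x - 1)/x; check: E(3) = 19/6, E(-1/2) = 19/6.   [invariant]

Only (D) is unchanged. Indeed f(f(x)) = 1/(1 - 1/(1-x)) = (1-x)/(-x) = (x-1)/x, so E(x) = x + f(x) + f(f(x)) is the sum over the whole 3-cycle; applying f just permutes the three terms cyclically (x -> f(x) -> f(f(x)) -> x), leaving the sum unchanged.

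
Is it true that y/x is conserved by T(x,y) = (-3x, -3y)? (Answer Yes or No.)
Yes

Substitute T(x,y) = (-3x, -3y) into the expression and compare with the original.

Original: y/x
After applying T: (-3y)/(-3x) = y/x

This is identical to the original y/x, so the expression is invariant.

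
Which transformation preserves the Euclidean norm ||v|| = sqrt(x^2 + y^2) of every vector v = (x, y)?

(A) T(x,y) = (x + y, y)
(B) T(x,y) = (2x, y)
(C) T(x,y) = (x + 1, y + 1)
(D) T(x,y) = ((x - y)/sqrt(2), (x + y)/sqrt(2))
D

A transformation preserves a norm if ||T(v)|| = ||v|| for every v; a single vector where the norm changes rules an option out.

(A) T(x,y) = (x + y, y): v = (0, 1) has norm sqrt((0)^2 + (1)^2) = 1, but T(v) = (1, 1) has norm sqrt(2) -- not preserved.
(B) T(x,y) = (2x, y): v = (1, 0) has norm sqrt((1)^2 + (0)^2) = 1, but T(v) = (2, 0) has norm 2 -- not preserved.
(C) T(x,y) = (x + 1, y + 1): v = (1, 0) has norm sqrt((1)^2 + (0)^2) = 1, but T(v) = (2, 1) has norm sqrt(5) -- not preserved.
(D) T(x,y) = ((x - y)/sqrt(2), (x + y)/sqrt(2)): preserves the norm -- it is an orthogonal map (a rotation/reflection), and (sqrt(2)(x - y)/2)^2 + (sqrt(2)(x + y)/2)^2 simplifies to x^2 + y^2.

Therefore the answer is (D).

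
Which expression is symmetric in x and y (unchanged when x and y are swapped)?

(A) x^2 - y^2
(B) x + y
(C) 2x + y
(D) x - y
B

A symmetric expression is unchanged when the variables are permuted; here the transformation to test is the swap (x, y) -> (y, x).
Substitute the transformed coordinates into each option and compare with the original:
(A) x^2 - y^2  ->  (y)^2 - (x)^2 = -x^2 + y^2   [differs from x^2 - y^2: not invariant]
(B) x + y  ->  (y) + (x) = x + y   [equals x + y: invariant]
(C) 2x + y  ->  2(y) + (x) = x + 2y   [differs from 2x + y: not invariant]
(D) x - y  ->  (y) - (x) = -x + y   [differs from x - y: not invariant]

Only option (B), x + y, is unchanged by the transformation.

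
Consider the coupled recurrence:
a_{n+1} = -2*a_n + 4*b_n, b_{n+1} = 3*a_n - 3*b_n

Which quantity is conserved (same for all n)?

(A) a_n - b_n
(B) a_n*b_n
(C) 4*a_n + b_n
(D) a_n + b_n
D

Replace a_n by a_{n+1} = -2*a_n + 4*b_n and b_n by b_{n+1} = 3*a_n - 3*b_n in each option and simplify:
(A) a_n - b_n  ->  (-2*a_n + 4*b_n) - (3*a_n - 3*b_n) = -5*a_n + 7*b_n   [not conserved]
(B) a_n*b_n  ->  (-2*a_n + 4*b_n)*(3*a_n - 3*b_n) = -6*a_n^2 + 18*a_n*b_n - 12*b_n^2   [not conserved]
(C) 4*a_n + b_n  ->  4*(-2*a_n + 4*b_n) + (3*a_n - 3*b_n) = -5*a_n + 13*b_n   [not conserved]
(D) a_n + b_n  ->  (-2*a_n + 4*b_n) + (3*a_n - 3*b_n) = a_n + b_n   [conserved]

Only (D) a_n + b_n returns to itself after one step, so it is the conserved quantity.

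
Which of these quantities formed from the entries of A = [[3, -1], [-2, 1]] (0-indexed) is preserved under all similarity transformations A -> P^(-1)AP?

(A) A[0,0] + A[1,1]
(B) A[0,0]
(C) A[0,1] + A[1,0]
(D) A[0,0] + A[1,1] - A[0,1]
A

A[0,0] + A[1,1] is the trace of A. By the cyclic property of the trace, tr(P^(-1)AP) = tr(APP^(-1)) = tr(A), so it is the same for every matrix similar to A.

The other combinations are not similarity invariants. For example, take P = [[2, 1], [1, 1]] (det P = 1), so P^(-1) = [[1, -1], [-1, 2]] and
B = P^(-1)AP = [[8, 3], [-11, -4]].
Evaluating each option on A and on B:
(A) A[0,0] + A[1,1]: 4 for A, 4 for B -> unchanged
(B) A[0,0]: 3 for A, 8 for B -> changes
(C) A[0,1] + A[1,0]: -3 for A, -8 for B -> changes
(D) A[0,0] + A[1,1] - A[0,1]: 5 for A, 1 for B -> changes

Only (A) A[0,0] + A[1,1] = 4 survives (and it does so for every P, not just this one), so it is the invariant.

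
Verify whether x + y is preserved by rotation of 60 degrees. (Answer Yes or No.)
No

Applying rotation by 60 degrees: x' = x*cos(60 degrees) - y*sin(60 degrees) = x/2 - sqrt(3)y/2, y' = x*sin(60 degrees) + y*cos(60 degrees) = sqrt(3)x/2 + y/2

Substituting into x + y:
(x/2 - sqrt(3)y/2) + (sqrt(3)x/2 + y/2)
= x/2 + sqrt(3)x/2 - sqrt(3)y/2 + y/2

This differs from the original expression x + y, so it is NOT invariant.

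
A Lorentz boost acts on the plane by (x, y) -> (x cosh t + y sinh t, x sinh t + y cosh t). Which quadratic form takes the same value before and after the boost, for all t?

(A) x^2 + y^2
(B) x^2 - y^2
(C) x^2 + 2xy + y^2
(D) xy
B

Write x' = x cosh t + y sinh t, y' = x sinh t + y cosh t and substitute into each option:
(A) x^2 + y^2: (x cosh t + y sinh t)^2 + (x sinh t + y cosh t)^2 = (x^2 + y^2)(cosh^2 t + sinh^2 t) + 4xy sinh t cosh t = (x^2 + y^2) cosh 2t + 2xy sinh 2t   [not invariant for t != 0]
(B) x^2 - y^2: (x cosh t + y sinh t)^2 - (x sinh t + y cosh t)^2 = x^2(cosh^2 t - sinh^2 t) + 2xy(cosh t sinh t - sinh t cosh t) + y^2(sinh^2 t - cosh^2 t) = x^2 - y^2   [invariant, using cosh^2 t - sinh^2 t = 1]
(C) x^2 + 2xy + y^2: (x' + y')^2 with x' + y' = (x + y)(cosh t + sinh t) = (x + y)e^t, so it becomes (x + y)^2 e^(2t)   [not invariant for t != 0]
(D) xy: (x cosh t + y sinh t)(x sinh t + y cosh t) = xy(cosh^2 t + sinh^2 t) + (x^2 + y^2) sinh t cosh t = xy cosh 2t + (x^2 + y^2)(sinh 2t)/2   [not invariant for t != 0]

Only (B) x^2 - y^2 is unchanged; it is the Minkowski form preserved by Lorentz boosts, just as x^2 + y^2 is preserved by ordinary rotations.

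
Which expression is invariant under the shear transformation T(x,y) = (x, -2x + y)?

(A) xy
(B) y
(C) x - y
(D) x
D

Under the shear T(x,y) = (x, -2x + y):
Substitute the transformed coordinates into each option and compare with the original:
(A) xy  ->  (x)(-2x + y) = -2x^2 + xy   [differs from xy: not invariant]
(B) y  ->  (-2x + y) = -2x + y   [differs from y: not invariant]
(C) x - y  ->  (x) - (-2x + y) = 3x - y   [differs from x - y: not invariant]
(D) x  ->  (x) = x   [equals x: invariant]

Only option (D), x, is unchanged by the transformation.
A vertical shear moves points parallel to the y-axis, so the x-coordinate (and any function of x alone) is unchanged.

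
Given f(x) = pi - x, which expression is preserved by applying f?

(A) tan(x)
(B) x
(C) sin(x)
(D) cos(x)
C

For f(x) = pi - x:
sin(pi - x) = sin(x), so sine is invariant under this transformation.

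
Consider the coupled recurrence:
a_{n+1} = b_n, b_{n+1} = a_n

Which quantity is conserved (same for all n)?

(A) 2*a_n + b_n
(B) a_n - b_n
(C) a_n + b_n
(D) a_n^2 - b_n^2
C

Replace a_n by a_{n+1} = b_n and b_n by b_{n+1} = a_n in each option and simplify:
(A) 2*a_n + b_n  ->  2*(b_n) + (a_n) = a_n + 2*b_n   [not conserved]
(B) a_n - b_n  ->  (b_n) - (a_n) = -a_n + b_n   [not conserved]
(C) a_n + b_n  ->  (b_n) + (a_n) = a_n + b_n   [conserved]
(D) a_n^2 - b_n^2  ->  (b_n)^2 - (a_n)^2 = -a_n^2 + b_n^2   [not conserved]

Only (C) a_n + b_n returns to itself after one step, so it is the conserved quantity.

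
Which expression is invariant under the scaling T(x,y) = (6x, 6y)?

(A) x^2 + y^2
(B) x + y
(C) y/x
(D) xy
C

Under the uniform scaling T(x,y) = (6x, 6y):
Substitute the transformed coordinates into each option and compare with the original:
(A) x^2 + y^2  ->  (6x)^2 + (6y)^2 = 36x^2 + 36y^2   [differs from x^2 + y^2: not invariant]
(B) x + y  ->  (6x) + (6y) = 6x + 6y   [differs from x + y: not invariant]
(C) y/x  ->  (6y)/(6x) = y/x   [equals y/x: invariant]
(D) xy  ->  (6x)(6y) = 36xy   [differs from xy: not invariant]

Only option (C), y/x, is unchanged by the transformation.
The common factor 6 cancels in a ratio of coordinates, while sums, products and sums of squares pick up factors of 6 or 36.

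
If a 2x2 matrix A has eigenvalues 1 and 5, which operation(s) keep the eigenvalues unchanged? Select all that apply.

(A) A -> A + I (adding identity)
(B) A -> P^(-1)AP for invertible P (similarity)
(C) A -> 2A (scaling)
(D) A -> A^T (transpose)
B and D

Eigenvalues are preserved by:
1. Similarity transformations: A -> P^(-1)AP (same characteristic polynomial)
2. Transpose: A^T has the same eigenvalues as A

Eigenvalues are NOT preserved by:
- Adding identity: eigenvalues become 1+1, 5+1
- Scaling: eigenvalues become 2, 10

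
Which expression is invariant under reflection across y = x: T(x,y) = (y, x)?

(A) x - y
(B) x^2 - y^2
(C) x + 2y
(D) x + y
D

The map is reflection across y = x: T(x,y) = (y, x).
Substitute the transformed coordinates into each option and compare with the original:
(A) x - y  ->  (y) - (x) = -x + y   [differs from x - y: not invariant]
(B) x^2 - y^2  ->  (y)^2 - (x)^2 = -x^2 + y^2   [differs from x^2 - y^2: not invariant]
(C) x + 2y  ->  (y) + 2(x) = 2x + y   [differs from x + 2y: not invariant]
(D) x + y  ->  (y) + (x) = x + y   [equals x + y: invariant]

Only option (D), x + y, is unchanged by the transformation.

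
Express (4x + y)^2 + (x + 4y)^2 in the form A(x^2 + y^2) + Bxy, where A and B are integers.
17(x^2 + y^2) + 16xy

Expanding: (4x + y)^2 = 16x^2 + 8xy + y^2
(x + 4y)^2 = x^2 + 8xy + 16y^2
Sum = (16+1)(x^2+y^2) + 16xy = 17(x^2 + y^2) + 16xy
This is symmetric in x and y.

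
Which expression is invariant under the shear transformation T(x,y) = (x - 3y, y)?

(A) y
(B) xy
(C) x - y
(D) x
A

Under the shear T(x,y) = (x - 3y, y):
Substitute the transformed coordinates into each option and compare with the original:
(A) y  ->  (y) = y   [equals y: invariant]
(B) xy  ->  (x - 3y)(y) = xy - 3y^2   [differs from xy: not invariant]
(C) x - y  ->  (x - 3y) - (y) = x - 4y   [differs from x - y: not invariant]
(D) x  ->  (x - 3y) = x - 3y   [differs from x: not invariant]

Only option (A), y, is unchanged by the transformation.
A horizontal shear moves points parallel to the x-axis, so the y-coordinate (and any function of y alone) is unchanged.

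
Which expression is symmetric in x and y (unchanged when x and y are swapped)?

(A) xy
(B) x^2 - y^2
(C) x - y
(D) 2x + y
A

A symmetric expression is unchanged when the variables are permuted; here the transformation to test is the swap (x, y) -> (y, x).
Substitute the transformed coordinates into each option and compare with the original:
(A) xy  ->  (y)(x) = xy   [equals xy: invariant]
(B) x^2 - y^2  ->  (y)^2 - (x)^2 = -x^2 + y^2   [differs from x^2 - y^2: not invariant]
(C) x - y  ->  (y) - (x) = -x + y   [differs from x - y: not invariant]
(D) 2x + y  ->  2(y) + (x) = x + 2y   [differs from 2x + y: not invariant]

Only option (A), xy, is unchanged by the transformation.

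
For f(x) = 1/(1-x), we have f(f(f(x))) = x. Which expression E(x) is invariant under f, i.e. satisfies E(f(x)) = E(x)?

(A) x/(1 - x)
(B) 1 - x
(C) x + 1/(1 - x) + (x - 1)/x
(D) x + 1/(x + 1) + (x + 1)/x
C

Replace x by f(x) = 1/(1 - x) in each option and simplify. As a quick numerical cross-check, also compare E(4) with E(f(4)) = E(-1/3).

(A) x/(1 - x)  ->  (1/(1 - x))/(1 - (1/(1 - x))) = -1/x; check: E(4) = -4/3 but E(-1/3) = -1/4.   [not invariant]
(B) 1 - x  ->  1 - (1/(1 - x)) = x/(x - 1); check: E(4) = -3 but E(-1/3) = 4/3.   [not invariant]
(C) x + 1/(1 - x) + (x - 1)/x  ->  (1/(1 - x)) + 1/(1 - (1/(1 - x))) + ((1/(1 - x)) - 1)/(1/(1 - x)), which simplifies back to x + 1/(1 - x) + (x - 1)/x; check: E(4) = 53/12, E(-1/3) = 53/12.   [invariant]
(D) x + 1/(x + 1) + (x + 1)/x  ->  (1/(1 - x)) + 1/((1/(1 - x)) + 1) + ((1/(1 - x)) + 1)/(1/(1 - x)) = (-x^3 + 6x^2 - 11x + 7)/(x^2 - 3x + 2); check: E(4) = 109/20 but E(-1/3) = -5/6.   [not invariant]

Only (C) is unchanged. Indeed f(f(x)) = 1/(1 - 1/(1-x)) = (1-x)/(-x) = (x-1)/x, so E(x) = x + f(x) + f(f(x)) is the sum over the whole 3-cycle; applying f just permutes the three terms cyclically (x -> f(x) -> f(f(x)) -> x), leaving the sum unchanged.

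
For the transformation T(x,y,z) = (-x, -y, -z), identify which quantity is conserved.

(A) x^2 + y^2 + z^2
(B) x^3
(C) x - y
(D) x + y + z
A

Apply T(x,y,z) = (-x, -y, -z) to each option, i.e. replace (x, y, z) by the transformed coordinates.
Substitute the transformed coordinates into each option and compare with the original:
(A) x^2 + y^2 + z^2  ->  (-x)^2 + (-y)^2 + (-z)^2 = x^2 + y^2 + z^2   [equals x^2 + y^2 + z^2: invariant]
(B) x^3  ->  (-x)^3 = -x^3   [differs from x^3: not invariant]
(C) x - y  ->  (-x) - (-y) = -x + y   [differs from x - y: not invariant]
(D) x + y + z  ->  (-x) + (-y) + (-z) = -x - y - z   [differs from x + y + z: not invariant]

Only option (A), x^2 + y^2 + z^2, is unchanged by the transformation.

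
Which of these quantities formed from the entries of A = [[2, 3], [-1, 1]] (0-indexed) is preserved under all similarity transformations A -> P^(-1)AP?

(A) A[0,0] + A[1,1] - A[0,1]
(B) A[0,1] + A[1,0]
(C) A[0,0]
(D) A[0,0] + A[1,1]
D

A[0,0] + A[1,1] is the trace of A. By the cyclic property of the trace, tr(P^(-1)AP) = tr(APP^(-1)) = tr(A), so it is the same for every matrix similar to A.

The other combinations are not similarity invariants. For example, take P = [[1, 2], [0, 1]] (det P = 1), so P^(-1) = [[1, -2], [0, 1]] and
B = P^(-1)AP = [[4, 9], [-1, -1]].
Evaluating each option on A and on B:
(A) A[0,0] + A[1,1] - A[0,1]: 0 for A, -6 for B -> changes
(B) A[0,1] + A[1,0]: 2 for A, 8 for B -> changes
(C) A[0,0]: 2 for A, 4 for B -> changes
(D) A[0,0] + A[1,1]: 3 for A, 3 for B -> unchanged

Only (D) A[0,0] + A[1,1] = 3 survives (and it does so for every P, not just this one), so it is the invariant.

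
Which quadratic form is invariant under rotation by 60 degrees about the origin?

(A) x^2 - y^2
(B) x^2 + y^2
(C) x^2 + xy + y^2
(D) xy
B

Rotation by 60 degrees sends (x, y) to (x/2 - sqrt(3)y/2, sqrt(3)x/2 + y/2).
Substitute the transformed coordinates into each option and compare with the original:
(A) x^2 - y^2  ->  (x/2 - sqrt(3)y/2)^2 - (sqrt(3)x/2 + y/2)^2 = -x^2/2 - sqrt(3)xy + y^2/2   [differs from x^2 - y^2: not invariant]
(B) x^2 + y^2  ->  (x/2 - sqrt(3)y/2)^2 + (sqrt(3)x/2 + y/2)^2 = x^2 + y^2   [equals x^2 + y^2: invariant]
(C) x^2 + xy + y^2  ->  (x/2 - sqrt(3)y/2)^2 + (x/2 - sqrt(3)y/2)(sqrt(3)x/2 + y/2) + (sqrt(3)x/2 + y/2)^2 = sqrt(3)x^2/4 + x^2 - xy/2 - sqrt(3)y^2/4 + y^2   [differs from x^2 + xy + y^2: not invariant]
(D) xy  ->  (x/2 - sqrt(3)y/2)(sqrt(3)x/2 + y/2) = sqrt(3)x^2/4 - xy/2 - sqrt(3)y^2/4   [differs from xy: not invariant]

Only option (B), x^2 + y^2, is unchanged by the transformation.
x^2 + y^2 is the squared distance from the origin, which rotations preserve.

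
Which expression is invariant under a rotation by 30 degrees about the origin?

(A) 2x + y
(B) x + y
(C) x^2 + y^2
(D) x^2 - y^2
C

A rotation by 30 degrees sends (x, y) to (sqrt(3)x/2 - y/2, x/2 + sqrt(3)y/2).
Substitute the transformed coordinates into each option and compare with the original:
(A) 2x + y  ->  2(sqrt(3)x/2 - y/2) + (x/2 + sqrt(3)y/2) = x/2 + sqrt(3)x - y + sqrt(3)y/2   [differs from 2x + y: not invariant]
(B) x + y  ->  (sqrt(3)x/2 - y/2) + (x/2 + sqrt(3)y/2) = x/2 + sqrt(3)x/2 - y/2 + sqrt(3)y/2   [differs from x + y: not invariant]
(C) x^2 + y^2  ->  (sqrt(3)x/2 - y/2)^2 + (x/2 + sqrt(3)y/2)^2 = x^2 + y^2   [equals x^2 + y^2: invariant]
(D) x^2 - y^2  ->  (sqrt(3)x/2 - y/2)^2 - (x/2 + sqrt(3)y/2)^2 = x^2/2 - sqrt(3)xy - y^2/2   [differs from x^2 - y^2: not invariant]

Only option (C), x^2 + y^2, is unchanged by the transformation.
Geometrically, x^2 + y^2 is the squared distance from the origin, which every rotation about the origin preserves.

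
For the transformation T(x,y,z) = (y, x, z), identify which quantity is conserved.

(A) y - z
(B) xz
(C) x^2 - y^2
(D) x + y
D

Apply T(x,y,z) = (y, x, z) to each option, i.e. replace (x, y, z) by the transformed coordinates.
Substitute the transformed coordinates into each option and compare with the original:
(A) y - z  ->  (x) - (z) = x - z   [differs from y - z: not invariant]
(B) xz  ->  (y)(z) = yz   [differs from xz: not invariant]
(C) x^2 - y^2  ->  (y)^2 - (x)^2 = -x^2 + y^2   [differs from x^2 - y^2: not invariant]
(D) x + y  ->  (y) + (x) = x + y   [equals x + y: invariant]

Only option (D), x + y, is unchanged by the transformation.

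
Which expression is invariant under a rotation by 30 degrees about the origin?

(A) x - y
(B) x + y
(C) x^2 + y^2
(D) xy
C

A rotation by 30 degrees sends (x, y) to (sqrt(3)x/2 - y/2, x/2 + sqrt(3)y/2).
Substitute the transformed coordinates into each option and compare with the original:
(A) x - y  ->  (sqrt(3)x/2 - y/2) - (x/2 + sqrt(3)y/2) = -x/2 + sqrt(3)x/2 - sqrt(3)y/2 - y/2   [differs from x - y: not invariant]
(B) x + y  ->  (sqrt(3)x/2 - y/2) + (x/2 + sqrt(3)y/2) = x/2 + sqrt(3)x/2 - y/2 + sqrt(3)y/2   [differs from x + y: not invariant]
(C) x^2 + y^2  ->  (sqrt(3)x/2 - y/2)^2 + (x/2 + sqrt(3)y/2)^2 = x^2 + y^2   [equals x^2 + y^2: invariant]
(D) xy  ->  (sqrt(3)x/2 - y/2)(x/2 + sqrt(3)y/2) = sqrt(3)x^2/4 + xy/2 - sqrt(3)y^2/4   [differs from xy: not invariant]

Only option (C), x^2 + y^2, is unchanged by the transformation.
Geometrically, x^2 + y^2 is the squared distance from the origin, which every rotation about the origin preserves.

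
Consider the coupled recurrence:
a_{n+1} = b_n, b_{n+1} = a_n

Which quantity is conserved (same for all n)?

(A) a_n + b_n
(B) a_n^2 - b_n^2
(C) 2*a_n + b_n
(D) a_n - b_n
A

Replace a_n by a_{n+1} = b_n and b_n by b_{n+1} = a_n in each option and simplify:
(A) a_n + b_n  ->  (b_n) + (a_n) = a_n + b_n   [conserved]
(B) a_n^2 - b_n^2  ->  (b_n)^2 - (a_n)^2 = -a_n^2 + b_n^2   [not conserved]
(C) 2*a_n + b_n  ->  2*(b_n) + (a_n) = a_n + 2*b_n   [not conserved]
(D) a_n - b_n  ->  (b_n) - (a_n) = -a_n + b_n   [not conserved]

Only (A) a_n + b_n returns to itself after one step, so it is the conserved quantity.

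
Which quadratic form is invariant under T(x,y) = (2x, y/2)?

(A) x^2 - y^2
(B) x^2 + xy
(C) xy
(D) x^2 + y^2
C

T multiplies x by 2 and divides y by 2.
Substitute the transformed coordinates into each option and compare with the original:
(A) x^2 - y^2  ->  (2x)^2 - (y/2)^2 = 4x^2 - y^2/4   [differs from x^2 - y^2: not invariant]
(B) x^2 + xy  ->  (2x)^2 + (2x)(y/2) = 4x^2 + xy   [differs from x^2 + xy: not invariant]
(C) xy  ->  (2x)(y/2) = xy   [equals xy: invariant]
(D) x^2 + y^2  ->  (2x)^2 + (y/2)^2 = 4x^2 + y^2/4   [differs from x^2 + y^2: not invariant]

Only option (C), xy, is unchanged by the transformation.
The factors 2 and 1/2 cancel only in the pure product xy.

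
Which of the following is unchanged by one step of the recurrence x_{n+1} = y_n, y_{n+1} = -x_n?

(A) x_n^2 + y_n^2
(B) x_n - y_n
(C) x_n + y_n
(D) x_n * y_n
A

For the recurrence x_{n+1} = y_n, y_{n+1} = -x_n:

x_{n+1}^2 + y_{n+1}^2 = y_n^2 + (-x_n)^2 = x_n^2 + y_n^2
The sum of squares is conserved (like energy in a harmonic oscillator).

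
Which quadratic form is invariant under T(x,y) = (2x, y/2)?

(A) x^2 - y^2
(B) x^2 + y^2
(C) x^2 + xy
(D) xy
D

T multiplies x by 2 and divides y by 2.
Substitute the transformed coordinates into each option and compare with the original:
(A) x^2 - y^2  ->  (2x)^2 - (y/2)^2 = 4x^2 - y^2/4   [differs from x^2 - y^2: not invariant]
(B) x^2 + y^2  ->  (2x)^2 + (y/2)^2 = 4x^2 + y^2/4   [differs from x^2 + y^2: not invariant]
(C) x^2 + xy  ->  (2x)^2 + (2x)(y/2) = 4x^2 + xy   [differs from x^2 + xy: not invariant]
(D) xy  ->  (2x)(y/2) = xy   [equals xy: invariant]

Only option (D), xy, is unchanged by the transformation.
The factors 2 and 1/2 cancel only in the pure product xy.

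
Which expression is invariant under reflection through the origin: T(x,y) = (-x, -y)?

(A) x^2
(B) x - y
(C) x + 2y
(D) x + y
A

The map is reflection through the origin: T(x,y) = (-x, -y).
Substitute the transformed coordinates into each option and compare with the original:
(A) x^2  ->  (-x)^2 = x^2   [equals x^2: invariant]
(B) x - y  ->  (-x) - (-y) = -x + y   [differs from x - y: not invariant]
(C) x + 2y  ->  (-x) + 2(-y) = -x - 2y   [differs from x + 2y: not invariant]
(D) x + y  ->  (-x) + (-y) = -x - y   [differs from x + y: not invariant]

Only option (A), x^2, is unchanged by the transformation.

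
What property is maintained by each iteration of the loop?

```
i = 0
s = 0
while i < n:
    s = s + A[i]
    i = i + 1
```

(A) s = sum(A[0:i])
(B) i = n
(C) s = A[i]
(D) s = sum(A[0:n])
A

A loop invariant must hold before the first iteration and be re-established by every execution of the body.

(A) s = sum(A[0:i]): Initially i = 0 and s = 0 = sum of the empty slice A[0:0]. If s = sum(A[0:i]) holds at the top of an iteration, the body sets s to sum(A[0:i]) + A[i] = sum(A[0:i+1]) and then i to i+1, so s = sum(A[0:i]) holds again. At exit i = n, giving s = sum(A[0:n]).

The other options fail:
(B) i = n: false initially (i = 0); it is the exit condition, not an invariant.
(C) s = A[i]: after the first iteration s = A[0] but i = 1, so s = A[i] compares s with the wrong element (and fails in general).
(D) s = sum(A[0:n]): false before the loop (s = 0, not the full sum) -- it only becomes true at exit.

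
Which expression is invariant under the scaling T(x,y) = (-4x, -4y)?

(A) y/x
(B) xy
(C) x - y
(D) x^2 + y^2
A

Under the uniform scaling T(x,y) = (-4x, -4y):
Substitute the transformed coordinates into each option and compare with the original:
(A) y/x  ->  (-4y)/(-4x) = y/x   [equals y/x: invariant]
(B) xy  ->  (-4x)(-4y) = 16xy   [differs from xy: not invariant]
(C) x - y  ->  (-4x) - (-4y) = -4x + 4y   [differs from x - y: not invariant]
(D) x^2 + y^2  ->  (-4x)^2 + (-4y)^2 = 16x^2 + 16y^2   [differs from x^2 + y^2: not invariant]

Only option (A), y/x, is unchanged by the transformation.
The common factor -4 cancels in a ratio of coordinates, while sums, products and sums of squares pick up factors of -4 or 16.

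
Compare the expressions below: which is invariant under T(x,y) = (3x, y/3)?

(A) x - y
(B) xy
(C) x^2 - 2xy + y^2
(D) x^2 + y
B

An expression E(x,y) is invariant under T if E(T(x,y)) = E(x,y). Here T(x,y) = (3x, y/3).
Substitute the transformed coordinates into each option and compare with the original:
(A) x - y  ->  (3x) - (y/3) = 3x - y/3   [differs from x - y: not invariant]
(B) xy  ->  (3x)(y/3) = xy   [equals xy: invariant]
(C) x^2 - 2xy + y^2  ->  (3x)^2 - 2(3x)(y/3) + (y/3)^2 = 9x^2 - 2xy + y^2/9   [differs from x^2 - 2xy + y^2: not invariant]
(D) x^2 + y  ->  (3x)^2 + (y/3) = 9x^2 + y/3   [differs from x^2 + y: not invariant]

Only option (B), xy, is unchanged by the transformation.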